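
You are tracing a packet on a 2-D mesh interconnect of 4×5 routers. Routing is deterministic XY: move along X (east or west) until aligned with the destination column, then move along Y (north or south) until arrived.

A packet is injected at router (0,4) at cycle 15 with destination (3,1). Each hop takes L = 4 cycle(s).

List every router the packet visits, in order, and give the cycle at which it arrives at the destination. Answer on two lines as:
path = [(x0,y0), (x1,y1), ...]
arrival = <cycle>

  0. router=(0,4) cycle=15 (inject)
  1. router=(1,4) cycle=19 dir=E
  2. router=(2,4) cycle=23 dir=E
  3. router=(3,4) cycle=27 dir=E
  4. router=(3,3) cycle=31 dir=S
  5. router=(3,2) cycle=35 dir=S
  6. router=(3,1) cycle=39 dir=S

path = [(0,4), (1,4), (2,4), (3,4), (3,3), (3,2), (3,1)]
arrival = 39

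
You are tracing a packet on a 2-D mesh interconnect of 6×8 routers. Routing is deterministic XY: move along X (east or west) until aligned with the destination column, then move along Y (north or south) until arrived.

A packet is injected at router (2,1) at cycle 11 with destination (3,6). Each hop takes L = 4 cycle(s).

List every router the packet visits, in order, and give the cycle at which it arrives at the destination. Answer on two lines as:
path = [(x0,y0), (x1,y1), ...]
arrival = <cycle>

path = [(2,1), (3,1), (3,2), (3,3), (3,4), (3,5), (3,6)]
arrival = 35

t=11: at (2,1)
t=15: at (3,1) after E
t=19: at (3,2) after N
t=23: at (3,3) after N
t=27: at (3,4) after N
t=31: at (3,5) after N
t=35: at (3,6) after N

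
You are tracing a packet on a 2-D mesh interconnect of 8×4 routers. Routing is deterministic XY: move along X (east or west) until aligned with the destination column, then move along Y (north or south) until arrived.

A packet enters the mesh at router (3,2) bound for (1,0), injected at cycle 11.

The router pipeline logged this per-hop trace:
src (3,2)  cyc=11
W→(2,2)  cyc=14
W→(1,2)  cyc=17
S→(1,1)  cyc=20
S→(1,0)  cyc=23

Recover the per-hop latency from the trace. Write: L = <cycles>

From hop 0 (11) to hop 1 (14): +3 cycles.
Each hop adds L, hence L = 3.

L = 3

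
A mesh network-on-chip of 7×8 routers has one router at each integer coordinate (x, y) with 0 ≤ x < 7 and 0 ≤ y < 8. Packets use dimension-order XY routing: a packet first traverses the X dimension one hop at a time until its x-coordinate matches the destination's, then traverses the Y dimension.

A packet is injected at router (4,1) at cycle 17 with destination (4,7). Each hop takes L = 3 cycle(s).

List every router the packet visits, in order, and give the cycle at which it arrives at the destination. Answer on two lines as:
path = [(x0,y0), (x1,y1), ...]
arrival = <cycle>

  0. router=(4,1) cycle=17 (inject)
  1. router=(4,2) cycle=20 dir=N
  2. router=(4,3) cycle=23 dir=N
  3. router=(4,4) cycle=26 dir=N
  4. router=(4,5) cycle=29 dir=N
  5. router=(4,6) cycle=32 dir=N
  6. router=(4,7) cycle=35 dir=N

path = [(4,1), (4,2), (4,3), (4,4), (4,5), (4,6), (4,7)]
arrival = 35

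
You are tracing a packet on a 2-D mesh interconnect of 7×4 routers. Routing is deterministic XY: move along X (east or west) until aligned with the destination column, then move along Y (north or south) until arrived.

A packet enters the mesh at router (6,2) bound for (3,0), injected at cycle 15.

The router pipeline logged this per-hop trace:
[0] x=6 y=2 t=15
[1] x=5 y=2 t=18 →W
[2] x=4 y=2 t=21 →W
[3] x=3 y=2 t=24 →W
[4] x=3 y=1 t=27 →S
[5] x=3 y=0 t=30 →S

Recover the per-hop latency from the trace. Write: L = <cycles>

L = 3

Between hops 0 and 1 the cycle counter advances 18 − 15 = 3.
Each hop adds L, hence L = 3.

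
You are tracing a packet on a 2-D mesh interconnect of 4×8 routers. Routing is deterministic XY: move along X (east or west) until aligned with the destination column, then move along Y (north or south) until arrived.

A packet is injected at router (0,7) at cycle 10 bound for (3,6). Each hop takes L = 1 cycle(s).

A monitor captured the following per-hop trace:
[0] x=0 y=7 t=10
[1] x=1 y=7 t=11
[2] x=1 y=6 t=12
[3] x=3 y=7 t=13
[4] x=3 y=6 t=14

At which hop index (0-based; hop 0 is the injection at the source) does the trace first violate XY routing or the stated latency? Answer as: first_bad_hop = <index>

first_bad_hop = 2

[1] (+1,+0) / 1c ⇒ ok
[2] (+0,-1) / 1c ⇒ BAD: Y-move but x=1≠3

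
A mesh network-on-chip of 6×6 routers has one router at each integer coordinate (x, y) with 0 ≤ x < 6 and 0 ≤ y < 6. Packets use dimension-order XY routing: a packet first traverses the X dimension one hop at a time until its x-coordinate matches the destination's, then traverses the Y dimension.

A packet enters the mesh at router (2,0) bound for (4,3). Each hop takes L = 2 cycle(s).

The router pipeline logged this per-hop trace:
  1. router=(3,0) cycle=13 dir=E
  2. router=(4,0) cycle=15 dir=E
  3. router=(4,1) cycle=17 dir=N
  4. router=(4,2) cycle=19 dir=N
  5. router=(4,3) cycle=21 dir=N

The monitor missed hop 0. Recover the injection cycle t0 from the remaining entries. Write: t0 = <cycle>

t0 = 11

The first recorded entry is hop 1 at cycle 13.
Subtract one hop: t0 = 13 − 2 = 11.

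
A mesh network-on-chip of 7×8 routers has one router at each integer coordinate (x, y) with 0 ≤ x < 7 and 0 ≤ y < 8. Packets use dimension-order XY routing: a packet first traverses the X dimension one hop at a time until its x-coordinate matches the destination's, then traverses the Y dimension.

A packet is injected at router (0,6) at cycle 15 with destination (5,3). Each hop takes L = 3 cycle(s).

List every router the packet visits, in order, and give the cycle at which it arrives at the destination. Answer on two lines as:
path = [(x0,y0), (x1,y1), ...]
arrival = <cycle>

path = [(0,6), (1,6), (2,6), (3,6), (4,6), (5,6), (5,5), (5,4), (5,3)]
arrival = 39

[0] x=0 y=6 t=15
[1] x=1 y=6 t=18 →E
[2] x=2 y=6 t=21 →E
[3] x=3 y=6 t=24 →E
[4] x=4 y=6 t=27 →E
[5] x=5 y=6 t=30 →E
[6] x=5 y=5 t=33 →S
[7] x=5 y=4 t=36 →S
[8] x=5 y=3 t=39 →S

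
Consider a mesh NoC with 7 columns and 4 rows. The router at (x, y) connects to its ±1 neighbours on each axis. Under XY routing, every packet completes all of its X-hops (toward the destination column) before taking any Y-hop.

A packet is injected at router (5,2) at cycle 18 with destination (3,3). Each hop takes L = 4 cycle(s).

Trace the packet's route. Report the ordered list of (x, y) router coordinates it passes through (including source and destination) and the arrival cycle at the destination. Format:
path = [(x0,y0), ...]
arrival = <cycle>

  0. router=(5,2) cycle=18 (inject)
  1. router=(4,2) cycle=22 dir=W
  2. router=(3,2) cycle=26 dir=W
  3. router=(3,3) cycle=30 dir=N

path = [(5,2), (4,2), (3,2), (3,3)]
arrival = 30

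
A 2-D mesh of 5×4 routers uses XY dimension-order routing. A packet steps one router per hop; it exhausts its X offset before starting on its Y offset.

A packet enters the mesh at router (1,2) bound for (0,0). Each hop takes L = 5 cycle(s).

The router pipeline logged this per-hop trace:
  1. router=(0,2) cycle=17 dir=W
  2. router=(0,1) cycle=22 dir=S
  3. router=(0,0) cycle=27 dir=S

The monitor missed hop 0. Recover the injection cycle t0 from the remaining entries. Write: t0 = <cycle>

t0 = 12

At hop 1 the cycle is 17; in general cyc_k = t0 + kL.
So t0 = 17 − 1·5 = 12.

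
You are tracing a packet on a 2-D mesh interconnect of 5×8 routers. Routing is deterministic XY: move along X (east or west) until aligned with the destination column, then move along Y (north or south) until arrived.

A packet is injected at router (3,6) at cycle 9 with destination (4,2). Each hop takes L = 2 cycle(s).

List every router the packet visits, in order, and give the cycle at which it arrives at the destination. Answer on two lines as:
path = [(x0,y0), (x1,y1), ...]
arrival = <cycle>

hop 0: (3,6) @ cyc 9
hop 1: (4,6) @ cyc 11  [E]
hop 2: (4,5) @ cyc 13  [S]
hop 3: (4,4) @ cyc 15  [S]
hop 4: (4,3) @ cyc 17  [S]
hop 5: (4,2) @ cyc 19  [S]

path = [(3,6), (4,6), (4,5), (4,4), (4,3), (4,2)]
arrival = 19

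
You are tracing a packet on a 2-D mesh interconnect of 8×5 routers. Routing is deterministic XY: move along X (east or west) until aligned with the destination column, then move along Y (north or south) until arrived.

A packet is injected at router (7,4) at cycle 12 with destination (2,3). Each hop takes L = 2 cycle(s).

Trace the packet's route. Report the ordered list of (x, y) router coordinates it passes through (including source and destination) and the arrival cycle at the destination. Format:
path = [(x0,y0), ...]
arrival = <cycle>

path = [(7,4), (6,4), (5,4), (4,4), (3,4), (2,4), (2,3)]
arrival = 24

#0 — 7,4 | c12
#1 — 6,4 | c14 | W
#2 — 5,4 | c16 | W
#3 — 4,4 | c18 | W
#4 — 3,4 | c20 | W
#5 — 2,4 | c22 | W
#6 — 2,3 | c24 | S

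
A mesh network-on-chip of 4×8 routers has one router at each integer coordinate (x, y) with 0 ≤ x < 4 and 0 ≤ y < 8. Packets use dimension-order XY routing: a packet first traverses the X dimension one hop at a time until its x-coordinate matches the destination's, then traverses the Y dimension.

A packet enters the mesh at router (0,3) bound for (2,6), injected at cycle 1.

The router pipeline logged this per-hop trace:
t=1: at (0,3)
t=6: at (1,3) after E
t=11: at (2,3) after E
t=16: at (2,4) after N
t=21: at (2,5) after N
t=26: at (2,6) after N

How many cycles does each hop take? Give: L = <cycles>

L = 5

cyc[1] − cyc[0] = 6 − 1 = 5.
One hop costs L cycles, so L = 5.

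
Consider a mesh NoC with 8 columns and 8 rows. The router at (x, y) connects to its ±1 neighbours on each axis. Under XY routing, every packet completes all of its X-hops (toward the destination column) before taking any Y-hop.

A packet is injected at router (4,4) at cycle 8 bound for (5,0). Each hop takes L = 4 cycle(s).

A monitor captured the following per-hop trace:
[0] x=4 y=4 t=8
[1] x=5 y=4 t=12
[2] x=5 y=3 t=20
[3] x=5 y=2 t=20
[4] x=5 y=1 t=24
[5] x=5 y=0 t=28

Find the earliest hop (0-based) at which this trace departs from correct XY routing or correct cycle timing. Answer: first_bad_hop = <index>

first_bad_hop = 2

check 1→ d=(1,0) cyc+4: ok
check 2→ d=(0,-1) cyc+8: BAD: Δcyc=8≠L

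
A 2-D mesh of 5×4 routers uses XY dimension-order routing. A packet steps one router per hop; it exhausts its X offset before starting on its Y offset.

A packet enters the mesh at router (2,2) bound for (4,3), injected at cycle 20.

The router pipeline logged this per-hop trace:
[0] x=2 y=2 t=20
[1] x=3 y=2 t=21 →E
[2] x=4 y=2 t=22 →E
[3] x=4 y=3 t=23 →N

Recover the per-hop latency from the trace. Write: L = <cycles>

L = 1

cyc[1] − cyc[0] = 21 − 20 = 1.
One hop costs L cycles, so L = 1.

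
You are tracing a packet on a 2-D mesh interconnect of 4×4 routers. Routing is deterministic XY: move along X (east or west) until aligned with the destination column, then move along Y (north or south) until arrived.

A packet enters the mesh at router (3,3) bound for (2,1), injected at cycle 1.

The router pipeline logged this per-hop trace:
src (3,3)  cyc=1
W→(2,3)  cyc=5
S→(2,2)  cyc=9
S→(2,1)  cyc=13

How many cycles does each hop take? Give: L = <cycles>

From hop 0 (1) to hop 1 (5): +4 cycles.
Per-hop latency L = Δcyc = 4.

L = 4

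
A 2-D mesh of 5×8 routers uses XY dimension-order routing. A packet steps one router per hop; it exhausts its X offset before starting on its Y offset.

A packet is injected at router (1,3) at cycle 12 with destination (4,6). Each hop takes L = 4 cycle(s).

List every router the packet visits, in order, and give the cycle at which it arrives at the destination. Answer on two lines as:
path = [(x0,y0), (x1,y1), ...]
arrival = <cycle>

src (1,3)  cyc=12
E→(2,3)  cyc=16
E→(3,3)  cyc=20
E→(4,3)  cyc=24
N→(4,4)  cyc=28
N→(4,5)  cyc=32
N→(4,6)  cyc=36

path = [(1,3), (2,3), (3,3), (4,3), (4,4), (4,5), (4,6)]
arrival = 36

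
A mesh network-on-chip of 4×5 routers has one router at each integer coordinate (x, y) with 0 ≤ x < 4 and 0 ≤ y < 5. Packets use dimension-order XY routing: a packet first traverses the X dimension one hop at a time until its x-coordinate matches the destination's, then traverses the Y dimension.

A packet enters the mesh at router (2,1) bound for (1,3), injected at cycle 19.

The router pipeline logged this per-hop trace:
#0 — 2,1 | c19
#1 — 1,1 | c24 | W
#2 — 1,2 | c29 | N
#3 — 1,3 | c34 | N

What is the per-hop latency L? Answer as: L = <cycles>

From hop 0 (19) to hop 1 (24): +5 cycles.
That increment is L by definition: L = 5.

L = 5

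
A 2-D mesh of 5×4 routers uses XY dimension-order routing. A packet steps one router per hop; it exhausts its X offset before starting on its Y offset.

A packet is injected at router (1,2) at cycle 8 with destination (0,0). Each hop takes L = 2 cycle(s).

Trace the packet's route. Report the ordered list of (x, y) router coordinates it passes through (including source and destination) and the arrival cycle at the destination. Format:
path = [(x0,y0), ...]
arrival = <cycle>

path = [(1,2), (0,2), (0,1), (0,0)]
arrival = 14

#0 — 1,2 | c8
#1 — 0,2 | c10 | W
#2 — 0,1 | c12 | S
#3 — 0,0 | c14 | S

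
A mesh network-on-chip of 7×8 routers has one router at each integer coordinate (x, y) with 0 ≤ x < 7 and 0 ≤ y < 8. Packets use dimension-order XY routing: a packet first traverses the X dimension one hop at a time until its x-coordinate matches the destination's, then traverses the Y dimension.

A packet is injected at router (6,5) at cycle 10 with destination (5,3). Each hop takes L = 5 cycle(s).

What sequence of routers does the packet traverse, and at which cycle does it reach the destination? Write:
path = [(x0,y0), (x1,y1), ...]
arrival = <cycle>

path = [(6,5), (5,5), (5,4), (5,3)]
arrival = 25

  0. router=(6,5) cycle=10 (inject)
  1. router=(5,5) cycle=15 dir=W
  2. router=(5,4) cycle=20 dir=S
  3. router=(5,3) cycle=25 dir=S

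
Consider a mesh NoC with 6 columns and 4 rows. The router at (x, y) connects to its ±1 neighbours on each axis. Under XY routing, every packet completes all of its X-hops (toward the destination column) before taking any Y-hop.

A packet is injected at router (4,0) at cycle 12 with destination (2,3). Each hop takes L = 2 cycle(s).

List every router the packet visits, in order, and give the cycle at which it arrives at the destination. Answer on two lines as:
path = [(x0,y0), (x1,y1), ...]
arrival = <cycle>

path = [(4,0), (3,0), (2,0), (2,1), (2,2), (2,3)]
arrival = 22

#0 — 4,0 | c12
#1 — 3,0 | c14 | W
#2 — 2,0 | c16 | W
#3 — 2,1 | c18 | N
#4 — 2,2 | c20 | N
#5 — 2,3 | c22 | N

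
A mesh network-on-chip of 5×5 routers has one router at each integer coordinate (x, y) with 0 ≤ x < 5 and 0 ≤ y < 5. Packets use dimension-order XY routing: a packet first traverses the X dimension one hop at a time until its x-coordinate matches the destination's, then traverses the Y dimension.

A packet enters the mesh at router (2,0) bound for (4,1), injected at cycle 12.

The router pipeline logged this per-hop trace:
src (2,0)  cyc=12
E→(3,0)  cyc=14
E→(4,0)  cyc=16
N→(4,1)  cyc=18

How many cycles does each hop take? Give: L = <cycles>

L = 2

From hop 0 (12) to hop 1 (14): +2 cycles.
Each hop adds L, hence L = 2.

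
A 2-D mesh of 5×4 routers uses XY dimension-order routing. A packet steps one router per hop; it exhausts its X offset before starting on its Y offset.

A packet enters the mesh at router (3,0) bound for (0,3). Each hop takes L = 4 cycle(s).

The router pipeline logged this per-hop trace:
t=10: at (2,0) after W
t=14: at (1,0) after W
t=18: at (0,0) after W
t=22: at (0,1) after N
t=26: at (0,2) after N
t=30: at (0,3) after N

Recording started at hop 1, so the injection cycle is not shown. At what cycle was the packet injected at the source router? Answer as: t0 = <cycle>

cyc[1] = 10 and cyc[k] = t0 + k·L for every k.
So t0 = 10 − 1·4 = 6.

t0 = 6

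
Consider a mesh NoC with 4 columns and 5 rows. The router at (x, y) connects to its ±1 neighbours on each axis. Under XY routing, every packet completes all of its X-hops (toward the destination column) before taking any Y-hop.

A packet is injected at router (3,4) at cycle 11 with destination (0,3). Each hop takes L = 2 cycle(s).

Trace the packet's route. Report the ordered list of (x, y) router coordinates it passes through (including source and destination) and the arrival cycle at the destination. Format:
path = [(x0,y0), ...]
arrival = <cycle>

path = [(3,4), (2,4), (1,4), (0,4), (0,3)]
arrival = 19

  0. router=(3,4) cycle=11 (inject)
  1. router=(2,4) cycle=13 dir=W
  2. router=(1,4) cycle=15 dir=W
  3. router=(0,4) cycle=17 dir=W
  4. router=(0,3) cycle=19 dir=S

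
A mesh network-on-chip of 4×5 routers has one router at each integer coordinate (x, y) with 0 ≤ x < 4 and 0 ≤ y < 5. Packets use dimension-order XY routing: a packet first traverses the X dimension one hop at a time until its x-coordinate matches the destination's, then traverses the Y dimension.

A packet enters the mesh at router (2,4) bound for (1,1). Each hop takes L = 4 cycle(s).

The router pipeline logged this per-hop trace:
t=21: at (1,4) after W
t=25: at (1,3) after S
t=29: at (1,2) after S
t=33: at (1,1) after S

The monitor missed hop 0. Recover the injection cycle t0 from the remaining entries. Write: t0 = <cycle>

cyc[1] = 21 and cyc[k] = t0 + k·L for every k.
Therefore t0 = 21 − L = 17.

t0 = 17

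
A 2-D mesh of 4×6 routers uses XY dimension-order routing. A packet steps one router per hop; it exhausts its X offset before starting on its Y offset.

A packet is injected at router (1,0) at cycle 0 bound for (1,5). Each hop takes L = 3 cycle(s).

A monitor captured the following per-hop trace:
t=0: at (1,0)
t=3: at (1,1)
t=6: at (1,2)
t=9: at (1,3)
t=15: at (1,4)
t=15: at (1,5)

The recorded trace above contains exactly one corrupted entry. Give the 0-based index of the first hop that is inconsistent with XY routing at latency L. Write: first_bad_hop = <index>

first_bad_hop = 4

check 1→ d=(0,1) cyc+3: ok
check 2→ d=(0,1) cyc+3: ok
check 3→ d=(0,1) cyc+3: ok
check 4→ d=(0,1) cyc+6: BAD: Δcyc=6≠L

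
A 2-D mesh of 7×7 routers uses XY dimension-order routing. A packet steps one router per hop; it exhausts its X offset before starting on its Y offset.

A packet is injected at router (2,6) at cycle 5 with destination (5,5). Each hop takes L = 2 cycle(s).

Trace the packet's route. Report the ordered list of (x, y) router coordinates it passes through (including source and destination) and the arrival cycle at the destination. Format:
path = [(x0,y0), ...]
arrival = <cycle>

src (2,6)  cyc=5
E→(3,6)  cyc=7
E→(4,6)  cyc=9
E→(5,6)  cyc=11
S→(5,5)  cyc=13

path = [(2,6), (3,6), (4,6), (5,6), (5,5)]
arrival = 13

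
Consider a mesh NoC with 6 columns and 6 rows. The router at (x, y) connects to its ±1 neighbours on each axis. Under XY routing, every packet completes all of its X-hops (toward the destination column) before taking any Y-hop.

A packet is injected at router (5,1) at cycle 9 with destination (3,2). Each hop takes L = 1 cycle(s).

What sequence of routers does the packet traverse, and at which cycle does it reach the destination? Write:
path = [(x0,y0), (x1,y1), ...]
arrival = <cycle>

path = [(5,1), (4,1), (3,1), (3,2)]
arrival = 12

src (5,1)  cyc=9
W→(4,1)  cyc=10
W→(3,1)  cyc=11
N→(3,2)  cyc=12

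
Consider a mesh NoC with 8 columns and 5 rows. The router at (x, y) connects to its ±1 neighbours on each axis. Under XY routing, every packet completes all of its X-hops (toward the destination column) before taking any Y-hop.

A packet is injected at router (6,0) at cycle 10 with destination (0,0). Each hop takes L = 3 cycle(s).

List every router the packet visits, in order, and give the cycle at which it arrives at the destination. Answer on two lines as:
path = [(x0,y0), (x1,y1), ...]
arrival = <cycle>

path = [(6,0), (5,0), (4,0), (3,0), (2,0), (1,0), (0,0)]
arrival = 28

t=10: at (6,0)
t=13: at (5,0) after W
t=16: at (4,0) after W
t=19: at (3,0) after W
t=22: at (2,0) after W
t=25: at (1,0) after W
t=28: at (0,0) after W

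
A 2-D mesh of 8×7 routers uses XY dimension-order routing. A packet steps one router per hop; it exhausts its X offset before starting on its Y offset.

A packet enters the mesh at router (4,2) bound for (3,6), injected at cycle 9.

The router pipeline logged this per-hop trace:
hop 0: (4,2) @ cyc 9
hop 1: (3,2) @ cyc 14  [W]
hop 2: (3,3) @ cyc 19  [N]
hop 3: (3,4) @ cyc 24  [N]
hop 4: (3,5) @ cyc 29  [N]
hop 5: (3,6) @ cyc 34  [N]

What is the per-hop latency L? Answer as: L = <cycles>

From hop 0 (9) to hop 1 (14): +5 cycles.
One hop costs L cycles, so L = 5.

L = 5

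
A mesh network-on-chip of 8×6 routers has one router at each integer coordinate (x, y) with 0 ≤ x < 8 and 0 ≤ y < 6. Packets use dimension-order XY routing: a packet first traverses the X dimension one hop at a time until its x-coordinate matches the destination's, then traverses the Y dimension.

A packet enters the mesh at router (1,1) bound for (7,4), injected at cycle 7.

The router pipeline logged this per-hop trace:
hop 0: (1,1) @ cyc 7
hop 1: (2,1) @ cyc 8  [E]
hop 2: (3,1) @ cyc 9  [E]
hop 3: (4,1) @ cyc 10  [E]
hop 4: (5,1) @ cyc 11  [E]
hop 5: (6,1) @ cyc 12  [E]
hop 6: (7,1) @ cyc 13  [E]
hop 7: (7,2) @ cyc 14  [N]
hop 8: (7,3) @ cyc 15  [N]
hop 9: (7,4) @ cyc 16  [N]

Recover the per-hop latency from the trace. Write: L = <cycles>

L = 1

From hop 0 (7) to hop 1 (8): +1 cycles.
Each hop adds L, hence L = 1.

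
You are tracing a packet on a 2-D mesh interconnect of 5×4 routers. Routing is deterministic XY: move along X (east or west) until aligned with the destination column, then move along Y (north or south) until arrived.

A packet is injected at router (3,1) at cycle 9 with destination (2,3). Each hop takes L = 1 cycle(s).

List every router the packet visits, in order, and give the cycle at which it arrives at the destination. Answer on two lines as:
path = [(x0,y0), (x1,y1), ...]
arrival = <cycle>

src (3,1)  cyc=9
W→(2,1)  cyc=10
N→(2,2)  cyc=11
N→(2,3)  cyc=12

path = [(3,1), (2,1), (2,2), (2,3)]
arrival = 12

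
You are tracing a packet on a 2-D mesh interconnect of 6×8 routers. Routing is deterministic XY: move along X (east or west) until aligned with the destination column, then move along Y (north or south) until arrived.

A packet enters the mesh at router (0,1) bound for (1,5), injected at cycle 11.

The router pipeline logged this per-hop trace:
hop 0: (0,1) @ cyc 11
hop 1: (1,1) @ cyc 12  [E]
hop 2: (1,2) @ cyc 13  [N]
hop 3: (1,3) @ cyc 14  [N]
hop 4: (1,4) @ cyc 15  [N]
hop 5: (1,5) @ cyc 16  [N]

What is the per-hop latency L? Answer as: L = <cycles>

cyc[1] − cyc[0] = 12 − 11 = 1.
Per-hop latency L = Δcyc = 1.

L = 1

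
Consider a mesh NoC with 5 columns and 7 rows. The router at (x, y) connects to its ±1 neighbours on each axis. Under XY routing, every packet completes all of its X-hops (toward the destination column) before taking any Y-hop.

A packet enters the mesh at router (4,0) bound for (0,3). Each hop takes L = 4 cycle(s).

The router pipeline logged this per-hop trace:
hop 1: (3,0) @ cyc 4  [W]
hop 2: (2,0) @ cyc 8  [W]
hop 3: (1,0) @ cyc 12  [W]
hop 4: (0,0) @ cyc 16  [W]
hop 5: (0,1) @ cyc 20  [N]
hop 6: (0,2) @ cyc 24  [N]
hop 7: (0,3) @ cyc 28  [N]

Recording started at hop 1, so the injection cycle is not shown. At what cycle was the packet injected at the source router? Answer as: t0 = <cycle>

t0 = 0

At hop 1 the cycle is 4; in general cyc_k = t0 + kL.
So t0 = 4 − 1·4 = 0.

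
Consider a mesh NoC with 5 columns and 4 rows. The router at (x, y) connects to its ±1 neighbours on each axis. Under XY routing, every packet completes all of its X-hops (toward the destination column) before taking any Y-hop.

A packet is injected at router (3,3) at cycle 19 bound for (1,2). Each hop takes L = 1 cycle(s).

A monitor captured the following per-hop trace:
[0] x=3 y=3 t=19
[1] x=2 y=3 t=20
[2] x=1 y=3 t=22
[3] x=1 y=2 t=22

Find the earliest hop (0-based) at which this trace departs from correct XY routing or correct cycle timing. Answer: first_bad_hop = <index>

check 1→ d=(-1,0) cyc+1: ok
check 2→ d=(-1,0) cyc+2: BAD: Δcyc=2≠L

first_bad_hop = 2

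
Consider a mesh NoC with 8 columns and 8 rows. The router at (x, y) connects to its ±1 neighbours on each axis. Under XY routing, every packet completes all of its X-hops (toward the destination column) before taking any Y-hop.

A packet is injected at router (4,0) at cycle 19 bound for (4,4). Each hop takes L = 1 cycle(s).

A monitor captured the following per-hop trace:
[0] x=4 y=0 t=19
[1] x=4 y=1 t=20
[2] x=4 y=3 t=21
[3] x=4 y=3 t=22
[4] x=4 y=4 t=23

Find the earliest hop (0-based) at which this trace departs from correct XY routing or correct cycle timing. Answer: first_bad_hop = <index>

hop 1: step (+0,+1), +1 cyc — ok
hop 2: step (+0,+2), +1 cyc — BAD: non-unit step

first_bad_hop = 2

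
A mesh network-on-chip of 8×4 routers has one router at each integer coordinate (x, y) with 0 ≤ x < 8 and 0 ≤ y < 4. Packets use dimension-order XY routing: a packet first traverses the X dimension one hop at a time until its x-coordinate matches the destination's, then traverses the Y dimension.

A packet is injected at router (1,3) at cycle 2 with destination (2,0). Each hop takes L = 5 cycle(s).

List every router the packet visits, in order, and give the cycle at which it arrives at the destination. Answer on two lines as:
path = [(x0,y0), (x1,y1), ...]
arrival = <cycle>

path = [(1,3), (2,3), (2,2), (2,1), (2,0)]
arrival = 22

[0] x=1 y=3 t=2
[1] x=2 y=3 t=7 →E
[2] x=2 y=2 t=12 →S
[3] x=2 y=1 t=17 →S
[4] x=2 y=0 t=22 →S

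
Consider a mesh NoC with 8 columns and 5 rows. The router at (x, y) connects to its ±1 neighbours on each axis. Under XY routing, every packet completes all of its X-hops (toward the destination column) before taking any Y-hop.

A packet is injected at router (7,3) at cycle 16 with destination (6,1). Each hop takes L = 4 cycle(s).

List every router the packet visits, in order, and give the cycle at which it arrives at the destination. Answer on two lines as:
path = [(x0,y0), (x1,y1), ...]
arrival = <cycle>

[0] x=7 y=3 t=16
[1] x=6 y=3 t=20 →W
[2] x=6 y=2 t=24 →S
[3] x=6 y=1 t=28 →S

path = [(7,3), (6,3), (6,2), (6,1)]
arrival = 28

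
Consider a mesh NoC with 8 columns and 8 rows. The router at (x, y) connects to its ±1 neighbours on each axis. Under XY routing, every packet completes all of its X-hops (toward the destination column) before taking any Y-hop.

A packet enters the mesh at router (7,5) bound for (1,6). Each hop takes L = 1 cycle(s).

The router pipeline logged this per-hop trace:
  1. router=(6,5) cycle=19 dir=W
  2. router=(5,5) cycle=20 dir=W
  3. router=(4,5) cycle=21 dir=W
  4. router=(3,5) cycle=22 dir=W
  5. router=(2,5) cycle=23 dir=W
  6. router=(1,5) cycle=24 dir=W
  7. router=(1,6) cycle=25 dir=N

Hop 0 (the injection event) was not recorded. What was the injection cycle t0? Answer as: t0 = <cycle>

t0 = 18

At hop 1 the cycle is 19; in general cyc_k = t0 + kL.
Therefore t0 = 19 − L = 18.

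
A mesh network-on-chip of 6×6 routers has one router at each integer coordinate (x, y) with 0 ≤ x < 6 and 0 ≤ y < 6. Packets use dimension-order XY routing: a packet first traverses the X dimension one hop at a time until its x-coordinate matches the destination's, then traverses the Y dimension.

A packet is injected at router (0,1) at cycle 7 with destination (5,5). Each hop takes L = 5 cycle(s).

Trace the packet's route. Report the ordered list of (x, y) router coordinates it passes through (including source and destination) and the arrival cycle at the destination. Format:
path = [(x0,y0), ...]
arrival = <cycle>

t=7: at (0,1)
t=12: at (1,1) after E
t=17: at (2,1) after E
t=22: at (3,1) after E
t=27: at (4,1) after E
t=32: at (5,1) after E
t=37: at (5,2) after N
t=42: at (5,3) after N
t=47: at (5,4) after N
t=52: at (5,5) after N

path = [(0,1), (1,1), (2,1), (3,1), (4,1), (5,1), (5,2), (5,3), (5,4), (5,5)]
arrival = 52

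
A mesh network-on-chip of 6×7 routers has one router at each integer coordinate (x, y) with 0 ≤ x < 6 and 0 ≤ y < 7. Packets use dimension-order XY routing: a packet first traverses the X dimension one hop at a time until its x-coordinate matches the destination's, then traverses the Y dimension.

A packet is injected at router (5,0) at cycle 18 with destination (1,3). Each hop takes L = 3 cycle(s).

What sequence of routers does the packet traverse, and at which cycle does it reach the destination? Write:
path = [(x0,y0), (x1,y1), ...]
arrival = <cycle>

path = [(5,0), (4,0), (3,0), (2,0), (1,0), (1,1), (1,2), (1,3)]
arrival = 39

hop 0: (5,0) @ cyc 18
hop 1: (4,0) @ cyc 21  [W]
hop 2: (3,0) @ cyc 24  [W]
hop 3: (2,0) @ cyc 27  [W]
hop 4: (1,0) @ cyc 30  [W]
hop 5: (1,1) @ cyc 33  [N]
hop 6: (1,2) @ cyc 36  [N]
hop 7: (1,3) @ cyc 39  [N]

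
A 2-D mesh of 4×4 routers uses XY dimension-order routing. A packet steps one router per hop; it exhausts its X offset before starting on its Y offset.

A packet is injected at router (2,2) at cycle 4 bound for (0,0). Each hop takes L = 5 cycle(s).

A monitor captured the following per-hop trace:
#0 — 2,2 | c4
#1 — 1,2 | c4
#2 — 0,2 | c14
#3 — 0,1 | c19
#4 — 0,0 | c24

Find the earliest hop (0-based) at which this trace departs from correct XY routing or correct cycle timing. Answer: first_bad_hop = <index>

  1: Δx=-1 Δy=+0 Δt=0 [BAD: Δcyc=0≠L]

first_bad_hop = 1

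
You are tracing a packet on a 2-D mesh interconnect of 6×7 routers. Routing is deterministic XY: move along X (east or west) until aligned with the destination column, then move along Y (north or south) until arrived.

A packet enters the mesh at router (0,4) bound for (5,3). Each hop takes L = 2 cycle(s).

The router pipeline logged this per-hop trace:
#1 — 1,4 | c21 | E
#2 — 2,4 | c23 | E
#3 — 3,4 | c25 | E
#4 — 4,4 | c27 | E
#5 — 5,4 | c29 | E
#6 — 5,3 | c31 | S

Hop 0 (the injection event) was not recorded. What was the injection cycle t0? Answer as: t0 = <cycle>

t0 = 19

At hop 1 the cycle is 21; in general cyc_k = t0 + kL.
t0 = cyc[1] − L = 21 − 2 = 19.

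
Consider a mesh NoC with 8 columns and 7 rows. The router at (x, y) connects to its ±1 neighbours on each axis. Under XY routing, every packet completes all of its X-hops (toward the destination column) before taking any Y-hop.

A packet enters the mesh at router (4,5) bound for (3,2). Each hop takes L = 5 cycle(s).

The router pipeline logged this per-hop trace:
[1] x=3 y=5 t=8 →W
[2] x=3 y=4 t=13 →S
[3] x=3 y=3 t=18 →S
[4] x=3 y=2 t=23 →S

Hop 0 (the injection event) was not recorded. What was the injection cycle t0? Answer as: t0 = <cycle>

t0 = 3

At hop 1 the cycle is 8; in general cyc_k = t0 + kL.
So t0 = 8 − 1·5 = 3.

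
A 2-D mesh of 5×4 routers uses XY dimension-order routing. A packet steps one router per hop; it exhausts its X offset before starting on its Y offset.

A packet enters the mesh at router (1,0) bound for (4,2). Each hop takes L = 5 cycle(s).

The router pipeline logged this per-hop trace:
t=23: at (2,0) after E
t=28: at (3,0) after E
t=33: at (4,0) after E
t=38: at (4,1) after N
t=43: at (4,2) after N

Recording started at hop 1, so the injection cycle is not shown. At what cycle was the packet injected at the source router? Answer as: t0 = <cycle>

cyc[1] = 23 and cyc[k] = t0 + k·L for every k.
t0 = cyc[1] − L = 23 − 5 = 18.

t0 = 18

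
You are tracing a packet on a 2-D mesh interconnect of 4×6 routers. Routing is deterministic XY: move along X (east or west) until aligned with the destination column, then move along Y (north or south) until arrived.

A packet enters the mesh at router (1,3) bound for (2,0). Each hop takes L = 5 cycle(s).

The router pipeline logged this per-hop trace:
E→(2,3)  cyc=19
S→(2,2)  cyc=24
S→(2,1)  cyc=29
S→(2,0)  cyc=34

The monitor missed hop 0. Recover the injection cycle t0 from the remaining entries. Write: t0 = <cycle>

t0 = 14

Hop 1 reached at cycle 19; hop k is at t0 + k·L.
Subtract one hop: t0 = 19 − 5 = 14.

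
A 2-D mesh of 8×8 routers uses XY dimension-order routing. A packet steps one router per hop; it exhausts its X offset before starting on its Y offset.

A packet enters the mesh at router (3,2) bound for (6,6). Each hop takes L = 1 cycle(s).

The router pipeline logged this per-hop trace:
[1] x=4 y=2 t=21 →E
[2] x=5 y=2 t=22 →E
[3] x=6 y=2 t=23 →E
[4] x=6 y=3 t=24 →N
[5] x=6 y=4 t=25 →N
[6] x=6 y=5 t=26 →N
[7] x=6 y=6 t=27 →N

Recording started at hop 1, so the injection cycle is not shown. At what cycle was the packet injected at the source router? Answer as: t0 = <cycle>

t0 = 20

cyc[1] = 21 and cyc[k] = t0 + k·L for every k.
Therefore t0 = 21 − L = 20.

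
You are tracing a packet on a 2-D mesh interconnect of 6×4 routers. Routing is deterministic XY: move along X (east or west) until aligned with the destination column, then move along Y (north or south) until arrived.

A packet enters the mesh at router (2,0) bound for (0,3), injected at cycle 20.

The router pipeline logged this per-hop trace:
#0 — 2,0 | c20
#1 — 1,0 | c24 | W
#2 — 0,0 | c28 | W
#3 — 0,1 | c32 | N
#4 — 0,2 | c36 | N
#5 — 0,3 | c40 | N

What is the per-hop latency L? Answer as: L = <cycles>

cyc[1] − cyc[0] = 24 − 20 = 4.
One hop costs L cycles, so L = 4.

L = 4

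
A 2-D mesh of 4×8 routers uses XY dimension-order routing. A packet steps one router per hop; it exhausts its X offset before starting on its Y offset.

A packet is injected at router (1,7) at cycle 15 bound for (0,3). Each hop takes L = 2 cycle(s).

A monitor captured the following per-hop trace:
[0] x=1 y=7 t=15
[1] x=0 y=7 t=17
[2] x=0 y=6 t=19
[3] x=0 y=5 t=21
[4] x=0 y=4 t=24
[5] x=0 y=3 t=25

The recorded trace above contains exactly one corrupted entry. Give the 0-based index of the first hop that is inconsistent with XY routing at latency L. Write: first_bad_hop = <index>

check 1→ d=(-1,0) cyc+2: ok
check 2→ d=(0,-1) cyc+2: ok
check 3→ d=(0,-1) cyc+2: ok
check 4→ d=(0,-1) cyc+3: BAD: Δcyc=3≠L

first_bad_hop = 4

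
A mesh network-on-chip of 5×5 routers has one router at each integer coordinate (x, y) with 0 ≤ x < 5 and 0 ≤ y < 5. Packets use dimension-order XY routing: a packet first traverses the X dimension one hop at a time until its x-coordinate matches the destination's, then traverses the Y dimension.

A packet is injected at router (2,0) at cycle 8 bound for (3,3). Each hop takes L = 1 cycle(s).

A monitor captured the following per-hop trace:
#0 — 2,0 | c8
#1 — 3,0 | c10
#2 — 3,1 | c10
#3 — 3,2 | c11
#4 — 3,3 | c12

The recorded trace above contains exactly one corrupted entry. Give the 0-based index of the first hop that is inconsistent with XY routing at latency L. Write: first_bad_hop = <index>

first_bad_hop = 1

[1] (+1,+0) / 2c ⇒ BAD: Δcyc=2≠L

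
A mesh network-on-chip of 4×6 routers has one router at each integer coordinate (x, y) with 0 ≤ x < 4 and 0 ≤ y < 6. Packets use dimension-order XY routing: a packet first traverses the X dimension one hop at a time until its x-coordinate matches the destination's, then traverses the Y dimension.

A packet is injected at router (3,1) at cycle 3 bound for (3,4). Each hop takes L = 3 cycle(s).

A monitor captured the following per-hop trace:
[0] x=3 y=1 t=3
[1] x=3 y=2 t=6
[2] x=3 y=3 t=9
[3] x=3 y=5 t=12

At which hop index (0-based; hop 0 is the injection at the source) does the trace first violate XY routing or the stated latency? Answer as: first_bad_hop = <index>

  1: Δx=+0 Δy=+1 Δt=3 [ok]
  2: Δx=+0 Δy=+1 Δt=3 [ok]
  3: Δx=+0 Δy=+2 Δt=3 [BAD: non-unit step]

first_bad_hop = 3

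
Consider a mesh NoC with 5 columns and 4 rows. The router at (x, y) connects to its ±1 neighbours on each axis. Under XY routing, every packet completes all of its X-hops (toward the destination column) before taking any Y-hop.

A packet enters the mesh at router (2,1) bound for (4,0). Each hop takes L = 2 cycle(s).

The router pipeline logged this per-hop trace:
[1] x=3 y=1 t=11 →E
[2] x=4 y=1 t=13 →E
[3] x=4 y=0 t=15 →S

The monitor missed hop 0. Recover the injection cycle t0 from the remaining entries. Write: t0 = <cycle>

t0 = 9

At hop 1 the cycle is 11; in general cyc_k = t0 + kL.
t0 = cyc[1] − L = 11 − 2 = 9.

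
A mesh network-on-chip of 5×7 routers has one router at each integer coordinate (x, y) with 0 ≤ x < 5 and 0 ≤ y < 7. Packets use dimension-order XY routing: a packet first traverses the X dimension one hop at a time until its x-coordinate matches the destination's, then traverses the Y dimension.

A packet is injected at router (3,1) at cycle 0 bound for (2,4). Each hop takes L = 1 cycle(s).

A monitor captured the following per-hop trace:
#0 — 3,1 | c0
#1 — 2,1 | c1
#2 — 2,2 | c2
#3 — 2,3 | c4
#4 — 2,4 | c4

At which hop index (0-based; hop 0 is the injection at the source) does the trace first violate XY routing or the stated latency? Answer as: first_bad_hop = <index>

first_bad_hop = 3

  1: Δx=-1 Δy=+0 Δt=1 [ok]
  2: Δx=+0 Δy=+1 Δt=1 [ok]
  3: Δx=+0 Δy=+1 Δt=2 [BAD: Δcyc=2≠L]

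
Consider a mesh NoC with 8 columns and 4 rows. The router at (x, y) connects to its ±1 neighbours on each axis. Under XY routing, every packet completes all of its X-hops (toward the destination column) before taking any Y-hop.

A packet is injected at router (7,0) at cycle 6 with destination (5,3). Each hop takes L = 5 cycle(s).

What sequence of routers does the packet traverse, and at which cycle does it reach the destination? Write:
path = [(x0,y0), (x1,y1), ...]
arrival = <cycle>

path = [(7,0), (6,0), (5,0), (5,1), (5,2), (5,3)]
arrival = 31

t=6: at (7,0)
t=11: at (6,0) after W
t=16: at (5,0) after W
t=21: at (5,1) after N
t=26: at (5,2) after N
t=31: at (5,3) after N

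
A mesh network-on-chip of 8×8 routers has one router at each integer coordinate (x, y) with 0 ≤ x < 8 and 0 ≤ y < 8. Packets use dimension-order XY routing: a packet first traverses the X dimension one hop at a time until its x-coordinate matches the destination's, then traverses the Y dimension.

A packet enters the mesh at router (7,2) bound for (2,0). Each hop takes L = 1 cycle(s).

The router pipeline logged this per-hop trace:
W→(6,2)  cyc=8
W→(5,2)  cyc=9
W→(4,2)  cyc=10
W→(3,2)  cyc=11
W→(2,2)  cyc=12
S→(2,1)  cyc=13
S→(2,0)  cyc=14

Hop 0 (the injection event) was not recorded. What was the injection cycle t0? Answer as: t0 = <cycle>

t0 = 7

The first recorded entry is hop 1 at cycle 8.
Subtract one hop: t0 = 8 − 1 = 7.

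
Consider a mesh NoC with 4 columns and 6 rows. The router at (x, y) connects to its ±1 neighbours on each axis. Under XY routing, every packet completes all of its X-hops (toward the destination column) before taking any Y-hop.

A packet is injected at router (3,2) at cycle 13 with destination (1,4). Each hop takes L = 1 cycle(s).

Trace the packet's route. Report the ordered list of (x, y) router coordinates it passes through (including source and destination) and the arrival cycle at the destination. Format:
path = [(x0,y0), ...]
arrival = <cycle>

hop 0: (3,2) @ cyc 13
hop 1: (2,2) @ cyc 14  [W]
hop 2: (1,2) @ cyc 15  [W]
hop 3: (1,3) @ cyc 16  [N]
hop 4: (1,4) @ cyc 17  [N]

path = [(3,2), (2,2), (1,2), (1,3), (1,4)]
arrival = 17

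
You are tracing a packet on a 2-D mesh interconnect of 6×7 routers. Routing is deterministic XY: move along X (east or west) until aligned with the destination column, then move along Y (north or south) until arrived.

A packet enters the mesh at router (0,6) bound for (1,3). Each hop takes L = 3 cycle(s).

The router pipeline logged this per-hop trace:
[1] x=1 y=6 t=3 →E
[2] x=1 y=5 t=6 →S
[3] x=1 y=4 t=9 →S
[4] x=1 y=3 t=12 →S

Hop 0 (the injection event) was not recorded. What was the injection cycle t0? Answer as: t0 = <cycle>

t0 = 0

At hop 1 the cycle is 3; in general cyc_k = t0 + kL.
Subtract one hop: t0 = 3 − 3 = 0.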